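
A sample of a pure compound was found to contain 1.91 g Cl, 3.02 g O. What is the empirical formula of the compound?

n(Cl) = 1.91/35.45 = 0.05388, n(O) = 3.02/16.00 = 0.1888
Divide by the smallest (0.05388 mol Cl): Cl 1.000, O 3.503
Scaling by 2: Cl 2.00, O 7.01 → Cl2O7

Cl2O7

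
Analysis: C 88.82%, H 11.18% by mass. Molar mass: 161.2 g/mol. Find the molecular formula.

Assume 100 g: 88.82 g C, 11.18 g H.
C: 88.82 g ÷ 12.01 g/mol = 7.396 mol
H: 11.18 g ÷ 1.008 g/mol = 11.09 mol
Divide by the smallest (7.396 mol C): C 1.000, H 1.500
Scaling by 2: C 2.00, H 3.00 → C2H3
Empirical-formula mass = 27.04 g/mol
n = 161.2 / 27.04 = 5.96 ≈ 6
Molecular formula = (C2H3)×6 = C12H18

C12H18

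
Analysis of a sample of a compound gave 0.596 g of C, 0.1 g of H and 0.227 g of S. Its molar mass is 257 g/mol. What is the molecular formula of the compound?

C14H28S2

Moles — C: 0.596 / 12.01 = 0.04963 mol; H: 0.1 / 1.008 = 0.09921 mol; S: 0.227 / 32.07 = 0.007078 mol
Ratios (÷ 0.007078): C 7.011, H 14.016, S 1.000
→ C7H14S
Empirical-formula mass = 130.25 g/mol
n = 257 / 130.25 = 1.97 ≈ 2
Molecular formula = (C7H14S)×2 = C14H28S2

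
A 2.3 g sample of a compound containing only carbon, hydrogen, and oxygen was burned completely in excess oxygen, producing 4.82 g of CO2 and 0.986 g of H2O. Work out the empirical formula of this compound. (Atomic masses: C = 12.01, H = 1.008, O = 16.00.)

mol C = 4.82 / 44.01 = 0.1095; mass C = 0.1095 × 12.01 = 1.315 g
mol H = 2 × (0.986 / 18.02) = 0.1094; mass H = 0.1094 × 1.008 = 0.1103 g
mass O = 2.3 − (1.426) = 0.8743 g → mol O = 0.05465
Smallest is O at 0.05465 mol; normalising gives C 2.004, H 2.003, O 1.000
→ C2H2O

C2H2O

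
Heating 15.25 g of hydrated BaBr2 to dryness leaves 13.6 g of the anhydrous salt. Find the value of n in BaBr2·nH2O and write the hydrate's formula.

BaBr2·2H2O

Mass of water lost = 15.25 − 13.6 = 1.65 g → 1.65 / 18.02 = 0.09156 mol H2O
Molar mass of BaBr2 = 297.13 g/mol → mol BaBr2 = 13.6 / 297.13 = 0.04577
n = 0.09156 / 0.04577 = 2.00 ≈ 2 → BaBr2·2H2O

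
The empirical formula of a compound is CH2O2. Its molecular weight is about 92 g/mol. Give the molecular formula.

Empirical-formula mass = 46.03 g/mol
n = 92 / 46.03 = 2.00 ≈ 2
Molecular formula = (CH2O2)2 = C2H4O4

C2H4O4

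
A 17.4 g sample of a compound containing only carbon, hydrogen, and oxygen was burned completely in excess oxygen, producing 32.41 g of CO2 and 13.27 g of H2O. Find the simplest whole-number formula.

mol C = 32.41 / 44.01 = 0.7364; mass C = 0.7364 × 12.01 = 8.844 g
mol H = 2 × (13.27 / 18.02) = 1.473; mass H = 1.473 × 1.008 = 1.485 g
mass O = 17.4 − (10.33) = 7.071 g → mol O = 0.4419
Smallest is O at 0.4419 mol; normalising gives C 1.666, H 3.333, O 1.000
Scaling by 3: C 5.00, H 10.00, O 3.00 → C5H10O3

C5H10O3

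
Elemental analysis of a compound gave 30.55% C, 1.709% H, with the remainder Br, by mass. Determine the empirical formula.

Assume 100 g: 30.55 g C, 1.709 g H, 67.741 g Br.
Moles — C: 30.55 / 12.01 = 2.544 mol; H: 1.709 / 1.008 = 1.695 mol; Br: 67.741 / 79.90 = 0.8478 mol
Divide by the smallest (0.8478 mol Br): C 3.000, H 2.000, Br 1.000
→ C3H2Br

C3H2Br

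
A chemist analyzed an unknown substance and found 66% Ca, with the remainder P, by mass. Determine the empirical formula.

Ca3P2

Assume 100 g: 66 g Ca, 34 g P.
n(Ca) = 66/40.08 = 1.647, n(P) = 34/30.97 = 1.098
Smallest is P at 1.098 mol; normalising gives Ca 1.500, P 1.000
×2: Ca 3.00, P 2.00 → Ca3P2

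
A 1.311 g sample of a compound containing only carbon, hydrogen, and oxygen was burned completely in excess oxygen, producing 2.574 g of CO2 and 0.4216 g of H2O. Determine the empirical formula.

mol C = 2.574 / 44.01 = 0.05849; mass C = 0.05849 × 12.01 = 0.7024 g
mol H = 2 × (0.4216 / 18.02) = 0.04679; mass H = 0.04679 × 1.008 = 0.04717 g
mass O = 1.311 − (0.7496) = 0.5614 g → mol O = 0.03509
Divide by the smallest (0.03509 mol O): C 1.667, H 1.334, O 1.000
×3: C 5.00, H 4.00, O 3.00 → C5H4O3

C5H4O3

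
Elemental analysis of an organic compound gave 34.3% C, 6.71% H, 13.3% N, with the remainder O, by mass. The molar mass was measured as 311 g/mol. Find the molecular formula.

Assume 100 g: 34.3 g C, 6.71 g H, 13.3 g N, 45.69 g O.
C: 34.3 g ÷ 12.01 g/mol = 2.856 mol
H: 6.71 g ÷ 1.008 g/mol = 6.657 mol
N: 13.3 g ÷ 14.01 g/mol = 0.9493 mol
O: 45.69 g ÷ 16.00 g/mol = 2.856 mol
Ratios (÷ 0.9493): C 3.008, H 7.012, N 1.000, O 3.008
→ C3H7NO3
Empirical-formula mass = 105.10 g/mol
n = 311 / 105.10 = 2.96 ≈ 3
Molecular formula = (C3H7NO3)×3 = C9H21N3O9

C9H21N3O9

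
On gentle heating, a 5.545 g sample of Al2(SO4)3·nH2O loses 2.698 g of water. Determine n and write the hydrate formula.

Mass of anhydrous Al2(SO4)3 = 5.545 − 2.698 = 2.847 g
mol H2O = 2.698 / 18.02 = 0.1497
Molar mass of Al2(SO4)3 = 342.17 g/mol → mol Al2(SO4)3 = 2.847 / 342.17 = 0.00832
n = 0.1497 / 0.00832 = 17.99 ≈ 18 → Al2(SO4)3·18H2O

Al2(SO4)3·18H2O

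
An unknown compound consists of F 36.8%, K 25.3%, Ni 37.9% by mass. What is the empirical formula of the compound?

Assume 100 g: 36.8 g F, 25.3 g K, 37.9 g Ni.
n(F) = 36.8/19.00 = 1.937, n(K) = 25.3/39.10 = 0.6471, n(Ni) = 37.9/58.69 = 0.6458
Divide by the smallest (0.6458 mol Ni): F 2.999, K 1.002, Ni 1.000
≈ 3:1:1 → F3KNi

F3KNi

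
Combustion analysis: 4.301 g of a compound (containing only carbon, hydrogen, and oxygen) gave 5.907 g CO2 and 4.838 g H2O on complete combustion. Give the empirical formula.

CH4O

mol C = 5.907 / 44.01 = 0.1342; mass C = 0.1342 × 12.01 = 1.612 g
mol H = 2 × (4.838 / 18.02) = 0.5370; mass H = 0.5370 × 1.008 = 0.5413 g
mass O = 4.301 − (2.153) = 2.148 g → mol O = 0.1342
Divide by the smallest (0.1342 mol C): C 1.000, H 4.001, O 1.000
≈ 1:4:1 → CH4O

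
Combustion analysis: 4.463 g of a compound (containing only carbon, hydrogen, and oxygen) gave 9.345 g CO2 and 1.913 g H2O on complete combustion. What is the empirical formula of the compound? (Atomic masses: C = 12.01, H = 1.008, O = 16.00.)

mol C = 9.345 / 44.01 = 0.2123; mass C = 0.2123 × 12.01 = 2.550 g
mol H = 2 × (1.913 / 18.02) = 0.2123; mass H = 0.2123 × 1.008 = 0.2140 g
mass O = 4.463 − (2.764) = 1.699 g → mol O = 0.1062
Smallest is O at 0.1062 mol; normalising gives C 2.000, H 2.000, O 1.000
→ C2H2O

C2H2O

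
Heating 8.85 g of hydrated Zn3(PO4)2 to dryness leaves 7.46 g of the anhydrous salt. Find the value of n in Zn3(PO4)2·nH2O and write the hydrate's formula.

Mass of water lost = 8.85 − 7.46 = 1.39 g → 1.39 / 18.02 = 0.07714 mol H2O
Molar mass of Zn3(PO4)2 = 386.08 g/mol → mol Zn3(PO4)2 = 7.46 / 386.08 = 0.01932
n = 0.07714 / 0.01932 = 3.99 ≈ 4 → Zn3(PO4)2·4H2O

Zn3(PO4)2·4H2O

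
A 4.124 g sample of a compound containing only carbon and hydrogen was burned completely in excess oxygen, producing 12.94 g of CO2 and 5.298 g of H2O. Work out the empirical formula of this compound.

mol C = 12.94 / 44.01 = 0.2940; mass C = 0.2940 × 12.01 = 3.531 g
mol H = 2 × (5.298 / 18.02) = 0.5880; mass H = 0.5880 × 1.008 = 0.5927 g
Smallest is C at 0.294 mol; normalising gives C 1.000, H 2.000
≈ 1:2 → CH2

CH2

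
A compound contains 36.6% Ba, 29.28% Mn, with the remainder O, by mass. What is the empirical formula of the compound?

BaMn2O8

Assume 100 g: 36.6 g Ba, 29.28 g Mn, 34.12 g O.
Moles — Ba: 36.6 / 137.33 = 0.2665 mol; Mn: 29.28 / 54.94 = 0.5329 mol; O: 34.12 / 16.00 = 2.132 mol
Divide by the smallest (0.2665 mol Ba): Ba 1.000, Mn 2.000, O 8.002
→ BaMn2O8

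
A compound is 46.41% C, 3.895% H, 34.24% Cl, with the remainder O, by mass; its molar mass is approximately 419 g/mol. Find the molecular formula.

Assume 100 g: 46.41 g C, 3.895 g H, 34.24 g Cl, 15.455 g O.
n(C) = 46.41/12.01 = 3.864, n(H) = 3.895/1.008 = 3.864, n(Cl) = 34.24/35.45 = 0.9659, n(O) = 15.455/16.00 = 0.9659
Divide by the smallest (0.9659 mol Cl): C 4.001, H 4.001, Cl 1.000, O 1.000
→ C4H4ClO
Empirical-formula mass = 103.52 g/mol
n = 419 / 103.52 = 4.05 ≈ 4
Molecular formula = (C4H4ClO)×4 = C16H16Cl4O4

C16H16Cl4O4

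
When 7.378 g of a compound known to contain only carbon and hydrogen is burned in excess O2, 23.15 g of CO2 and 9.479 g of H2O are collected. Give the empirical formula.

mol C = 23.15 / 44.01 = 0.5260; mass C = 0.5260 × 12.01 = 6.317 g
mol H = 2 × (9.479 / 18.02) = 1.052; mass H = 1.052 × 1.008 = 1.060 g
Divide by the smallest (0.526 mol C): C 1.000, H 2.000
≈ 1:2 → CH2

CH2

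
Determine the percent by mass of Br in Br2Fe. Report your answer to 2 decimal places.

74.10%

Molar mass = 2(79.90) + 1(55.85) = 215.650 g/mol
Mass of Br per mole = 2 × 79.90 = 159.800 g
% Br = 159.800 / 215.650 × 100 = 74.10%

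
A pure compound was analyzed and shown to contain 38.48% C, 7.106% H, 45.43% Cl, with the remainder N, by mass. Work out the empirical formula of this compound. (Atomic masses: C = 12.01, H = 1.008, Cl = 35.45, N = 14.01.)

Assume 100 g: 38.48 g C, 7.106 g H, 45.43 g Cl, 8.984 g N.
C: 38.48 g ÷ 12.01 g/mol = 3.204 mol
H: 7.106 g ÷ 1.008 g/mol = 7.05 mol
Cl: 45.43 g ÷ 35.45 g/mol = 1.282 mol
N: 8.984 g ÷ 14.01 g/mol = 0.6413 mol
Smallest is N at 0.6413 mol; normalising gives C 4.996, H 10.993, Cl 1.998, N 1.000
→ C5H11Cl2N

C5H11Cl2N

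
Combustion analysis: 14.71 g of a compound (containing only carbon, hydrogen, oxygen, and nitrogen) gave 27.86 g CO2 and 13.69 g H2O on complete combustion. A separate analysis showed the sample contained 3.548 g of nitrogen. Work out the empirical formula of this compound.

C5H12N2O

mol C = 27.86 / 44.01 = 0.6330; mass C = 0.6330 × 12.01 = 7.603 g
mol H = 2 × (13.69 / 18.02) = 1.519; mass H = 1.519 × 1.008 = 1.532 g
mol N = 3.548 / 14.01 = 0.2532
mass O = 14.71 − (12.68) = 2.028 g → mol O = 0.1267
Divide by the smallest (0.1267 mol O): C 4.995, H 11.990, N 1.998, O 1.000
≈ 5:12:2:1 → C5H12N2O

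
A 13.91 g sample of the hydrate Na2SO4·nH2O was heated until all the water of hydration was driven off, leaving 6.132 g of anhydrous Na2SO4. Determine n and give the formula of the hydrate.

Na2SO4·10H2O

Mass of water lost = 13.91 − 6.132 = 7.778 g → 7.778 / 18.02 = 0.4316 mol H2O
Molar mass of Na2SO4 = 142.05 g/mol → mol Na2SO4 = 6.132 / 142.05 = 0.04317
n = 0.4316 / 0.04317 = 10.00 ≈ 10 → Na2SO4·10H2O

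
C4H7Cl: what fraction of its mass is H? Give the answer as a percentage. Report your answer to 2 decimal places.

7.79%

Molar mass = 4(12.01) + 7(1.008) + 1(35.45) = 90.546 g/mol
Mass of H per mole = 7 × 1.008 = 7.056 g
% H = 7.056 / 90.546 × 100 = 7.79%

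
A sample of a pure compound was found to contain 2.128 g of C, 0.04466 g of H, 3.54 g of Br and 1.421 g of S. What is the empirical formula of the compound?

n(C) = 2.128/12.01 = 0.1772, n(H) = 0.04466/1.008 = 0.04431, n(Br) = 3.54/79.90 = 0.04431, n(S) = 1.421/32.07 = 0.04431
Ratios (÷ 0.04431): C 3.999, H 1.000, Br 1.000, S 1.000
≈ 4:1:1:1 → C4HBrS

C4HBrS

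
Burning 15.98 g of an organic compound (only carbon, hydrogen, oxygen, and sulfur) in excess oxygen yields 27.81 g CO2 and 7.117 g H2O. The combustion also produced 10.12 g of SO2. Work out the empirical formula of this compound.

C4H5OS

mol C = 27.81 / 44.01 = 0.6319; mass C = 0.6319 × 12.01 = 7.589 g
mol H = 2 × (7.117 / 18.02) = 0.7899; mass H = 0.7899 × 1.008 = 0.7962 g
mol S = 10.12 / 64.07 = 0.1580; mass S = 5.066 g
mass O = 15.98 − (13.45) = 2.529 g → mol O = 0.1581
Ratios (÷ 0.158): C 4.001, H 5.001, O 1.001, S 1.000
→ C4H5OS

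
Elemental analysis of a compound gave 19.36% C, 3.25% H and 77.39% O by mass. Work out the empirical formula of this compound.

CH2O3

Assume 100 g: 19.36 g C, 3.25 g H, 77.39 g O.
n(C) = 19.36/12.01 = 1.612, n(H) = 3.25/1.008 = 3.224, n(O) = 77.39/16.00 = 4.837
Smallest is C at 1.612 mol; normalising gives C 1.000, H 2.000, O 3.001
≈ 1:2:3 → CH2O3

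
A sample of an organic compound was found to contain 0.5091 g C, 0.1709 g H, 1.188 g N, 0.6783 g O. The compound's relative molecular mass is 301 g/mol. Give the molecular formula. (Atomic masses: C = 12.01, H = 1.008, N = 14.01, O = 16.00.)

C5H20N10O5

C: 0.5091 g ÷ 12.01 g/mol = 0.04239 mol
H: 0.1709 g ÷ 1.008 g/mol = 0.1695 mol
N: 1.188 g ÷ 14.01 g/mol = 0.0848 mol
O: 0.6783 g ÷ 16.00 g/mol = 0.04239 mol
Smallest is C at 0.04239 mol; normalising gives C 1.000, H 4.000, N 2.000, O 1.000
Ratio ≈ 1:4:2:1, so the empirical formula is CH4N2O
Empirical-formula mass = 60.06 g/mol
n = 301 / 60.06 = 5.01 ≈ 5
Molecular formula = (CH4N2O)×5 = C5H20N10O5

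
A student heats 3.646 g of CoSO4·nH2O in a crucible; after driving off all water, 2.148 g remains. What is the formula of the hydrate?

CoSO4·6H2O

Mass of water lost = 3.646 − 2.148 = 1.498 g → 1.498 / 18.02 = 0.08313 mol H2O
Molar mass of CoSO4 = 155.00 g/mol → mol CoSO4 = 2.148 / 155.00 = 0.01386
n = 0.08313 / 0.01386 = 6.00 ≈ 6 → CoSO4·6H2O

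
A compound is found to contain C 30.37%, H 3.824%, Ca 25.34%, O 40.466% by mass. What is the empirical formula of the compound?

Assume 100 g: 30.37 g C, 3.824 g H, 25.34 g Ca, 40.466 g O.
C: 30.37 g ÷ 12.01 g/mol = 2.529 mol
H: 3.824 g ÷ 1.008 g/mol = 3.794 mol
Ca: 25.34 g ÷ 40.08 g/mol = 0.6322 mol
O: 40.466 g ÷ 16.00 g/mol = 2.529 mol
Smallest is Ca at 0.6322 mol; normalising gives C 4.000, H 6.000, Ca 1.000, O 4.000
→ C4H6CaO4

C4H6CaO4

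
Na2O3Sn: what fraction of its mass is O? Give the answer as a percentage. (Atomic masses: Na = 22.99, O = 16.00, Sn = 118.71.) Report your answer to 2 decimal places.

22.57%

Molar mass = 2(22.99) + 3(16.00) + 1(118.71) = 212.690 g/mol
Mass of O per mole = 3 × 16.00 = 48.000 g
% O = 48.000 / 212.690 × 100 = 22.57%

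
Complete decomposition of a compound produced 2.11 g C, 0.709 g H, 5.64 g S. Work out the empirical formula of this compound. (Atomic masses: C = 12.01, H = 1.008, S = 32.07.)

CH4S

Moles — C: 2.11 / 12.01 = 0.1757 mol; H: 0.709 / 1.008 = 0.7034 mol; S: 5.64 / 32.07 = 0.1759 mol
Smallest is C at 0.1757 mol; normalising gives C 1.000, H 4.004, S 1.001
Ratio ≈ 1:4:1, so the empirical formula is CH4S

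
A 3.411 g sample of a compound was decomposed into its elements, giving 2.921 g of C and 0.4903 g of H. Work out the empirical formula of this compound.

CH2

n(C) = 2.921/12.01 = 0.2432, n(H) = 0.4903/1.008 = 0.4864
Divide by the smallest (0.2432 mol C): C 1.000, H 2.000
Ratio ≈ 1:2, so the empirical formula is CH2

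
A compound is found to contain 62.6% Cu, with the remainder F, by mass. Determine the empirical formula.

Assume 100 g: 62.6 g Cu, 37.4 g F.
Cu: 62.6 g ÷ 63.55 g/mol = 0.9851 mol
F: 37.4 g ÷ 19.00 g/mol = 1.968 mol
Divide by the smallest (0.9851 mol Cu): Cu 1.000, F 1.998
≈ 1:2 → CuF2

CuF2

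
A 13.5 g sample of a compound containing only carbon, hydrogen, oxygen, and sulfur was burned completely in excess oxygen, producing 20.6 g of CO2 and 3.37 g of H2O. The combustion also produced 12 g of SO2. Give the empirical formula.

mol C = 20.6 / 44.01 = 0.4681; mass C = 0.4681 × 12.01 = 5.622 g
mol H = 2 × (3.37 / 18.02) = 0.3740; mass H = 0.3740 × 1.008 = 0.3770 g
mol S = 12 / 64.07 = 0.1873; mass S = 6.007 g
mass O = 13.5 − (12.01) = 1.495 g → mol O = 0.09343
Smallest is O at 0.09343 mol; normalising gives C 5.010, H 4.003, O 1.000, S 2.005
→ C5H4OS2

C5H4OS2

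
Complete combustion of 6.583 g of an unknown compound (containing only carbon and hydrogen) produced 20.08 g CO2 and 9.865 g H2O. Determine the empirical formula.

mol C = 20.08 / 44.01 = 0.4563; mass C = 0.4563 × 12.01 = 5.480 g
mol H = 2 × (9.865 / 18.02) = 1.095; mass H = 1.095 × 1.008 = 1.104 g
Ratios (÷ 0.4563): C 1.000, H 2.400
Scaling by 5: C 5.00, H 12.00 → C5H12

C5H12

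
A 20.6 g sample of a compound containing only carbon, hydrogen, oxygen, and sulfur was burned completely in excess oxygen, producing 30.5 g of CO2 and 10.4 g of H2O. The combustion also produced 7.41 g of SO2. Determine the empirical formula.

C6H10O4S

mol C = 30.5 / 44.01 = 0.6930; mass C = 0.6930 × 12.01 = 8.323 g
mol H = 2 × (10.4 / 18.02) = 1.154; mass H = 1.154 × 1.008 = 1.164 g
mol S = 7.41 / 64.07 = 0.1157; mass S = 3.709 g
mass O = 20.6 − (13.20) = 7.404 g → mol O = 0.4628
Smallest is S at 0.1157 mol; normalising gives C 5.992, H 9.980, O 4.001, S 1.000
→ C6H10O4S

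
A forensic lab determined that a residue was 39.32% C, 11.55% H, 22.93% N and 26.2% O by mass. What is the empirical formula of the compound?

C2H7NO

Assume 100 g: 39.32 g C, 11.55 g H, 22.93 g N, 26.2 g O.
C: 39.32 g ÷ 12.01 g/mol = 3.274 mol
H: 11.55 g ÷ 1.008 g/mol = 11.46 mol
N: 22.93 g ÷ 14.01 g/mol = 1.637 mol
O: 26.2 g ÷ 16.00 g/mol = 1.637 mol
Divide by the smallest (1.637 mol N): C 2.000, H 7.001, N 1.000, O 1.000
≈ 2:7:1:1 → C2H7NO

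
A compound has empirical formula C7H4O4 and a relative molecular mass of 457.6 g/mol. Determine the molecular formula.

C21H12O12

Empirical-formula mass = 152.10 g/mol
n = 457.6 / 152.10 = 3.01 ≈ 3
Molecular formula = (C7H4O4)3 = C21H12O12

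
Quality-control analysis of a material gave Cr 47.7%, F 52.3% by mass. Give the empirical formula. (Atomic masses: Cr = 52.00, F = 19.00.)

Assume 100 g: 47.7 g Cr, 52.3 g F.
n(Cr) = 47.7/52.00 = 0.9173, n(F) = 52.3/19.00 = 2.753
Smallest is Cr at 0.9173 mol; normalising gives Cr 1.000, F 3.001
Ratio ≈ 1:3, so the empirical formula is CrF3

CrF3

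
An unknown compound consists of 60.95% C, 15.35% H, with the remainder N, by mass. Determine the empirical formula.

Assume 100 g: 60.95 g C, 15.35 g H, 23.7 g N.
n(C) = 60.95/12.01 = 5.075, n(H) = 15.35/1.008 = 15.23, n(N) = 23.7/14.01 = 1.692
Smallest is N at 1.692 mol; normalising gives C 3.000, H 9.002, N 1.000
≈ 3:9:1 → C3H9N

C3H9N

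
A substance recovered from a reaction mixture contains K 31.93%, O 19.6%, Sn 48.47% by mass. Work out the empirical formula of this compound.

Assume 100 g: 31.93 g K, 19.6 g O, 48.47 g Sn.
n(K) = 31.93/39.10 = 0.8166, n(O) = 19.6/16.00 = 1.225, n(Sn) = 48.47/118.71 = 0.4083
Ratios (÷ 0.4083): K 2.000, O 3.000, Sn 1.000
→ K2O3Sn

K2O3Sn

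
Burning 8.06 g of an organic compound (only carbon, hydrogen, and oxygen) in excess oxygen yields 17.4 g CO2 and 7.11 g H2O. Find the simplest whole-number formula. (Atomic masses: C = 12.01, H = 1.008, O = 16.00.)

C5H10O2

mol C = 17.4 / 44.01 = 0.3954; mass C = 0.3954 × 12.01 = 4.748 g
mol H = 2 × (7.11 / 18.02) = 0.7891; mass H = 0.7891 × 1.008 = 0.7954 g
mass O = 8.06 − (5.544) = 2.516 g → mol O = 0.1573
Smallest is O at 0.1573 mol; normalising gives C 2.514, H 5.018, O 1.000
Multiply by 2: C 5.03, H 10.04, O 2.00 → C5H10O2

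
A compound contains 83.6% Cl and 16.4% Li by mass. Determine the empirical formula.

Assume 100 g: 83.6 g Cl, 16.4 g Li.
n(Cl) = 83.6/35.45 = 2.358, n(Li) = 16.4/6.94 = 2.363
Ratios (÷ 2.358): Cl 1.000, Li 1.002
→ ClLi

ClLi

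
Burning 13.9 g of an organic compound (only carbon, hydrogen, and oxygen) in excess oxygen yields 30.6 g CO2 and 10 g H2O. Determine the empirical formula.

mol C = 30.6 / 44.01 = 0.6953; mass C = 0.6953 × 12.01 = 8.351 g
mol H = 2 × (10 / 18.02) = 1.110; mass H = 1.110 × 1.008 = 1.119 g
mass O = 13.9 − (9.469) = 4.431 g → mol O = 0.2769
Divide by the smallest (0.2769 mol O): C 2.511, H 4.008, O 1.000
Multiply by 2: C 5.02, H 8.02, O 2.00 → C5H8O2

C5H8O2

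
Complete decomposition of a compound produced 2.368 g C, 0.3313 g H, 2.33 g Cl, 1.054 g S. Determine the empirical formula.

C6H10Cl2S

C: 2.368 g ÷ 12.01 g/mol = 0.1972 mol
H: 0.3313 g ÷ 1.008 g/mol = 0.3287 mol
Cl: 2.33 g ÷ 35.45 g/mol = 0.06573 mol
S: 1.054 g ÷ 32.07 g/mol = 0.03287 mol
Ratios (÷ 0.03287): C 5.999, H 10.000, Cl 2.000, S 1.000
Ratio ≈ 6:10:2:1, so the empirical formula is C6H10Cl2S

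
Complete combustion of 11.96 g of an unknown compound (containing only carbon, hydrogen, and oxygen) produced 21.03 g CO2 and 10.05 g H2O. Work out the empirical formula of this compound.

mol C = 21.03 / 44.01 = 0.4778; mass C = 0.4778 × 12.01 = 5.739 g
mol H = 2 × (10.05 / 18.02) = 1.115; mass H = 1.115 × 1.008 = 1.124 g
mass O = 11.96 − (6.863) = 5.097 g → mol O = 0.3185
Smallest is O at 0.3185 mol; normalising gives C 1.500, H 3.502, O 1.000
Multiply by 2: C 3.00, H 7.00, O 2.00 → C3H7O2

C3H7O2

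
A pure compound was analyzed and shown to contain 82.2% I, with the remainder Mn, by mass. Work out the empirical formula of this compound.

Assume 100 g: 82.2 g I, 17.8 g Mn.
Moles — I: 82.2 / 126.90 = 0.6478 mol; Mn: 17.8 / 54.94 = 0.324 mol
Ratios (÷ 0.324): I 1.999, Mn 1.000
→ I2Mn

I2Mn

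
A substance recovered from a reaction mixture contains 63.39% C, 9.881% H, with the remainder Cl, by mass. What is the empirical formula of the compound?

Assume 100 g: 63.39 g C, 9.881 g H, 26.729 g Cl.
Moles — C: 63.39 / 12.01 = 5.278 mol; H: 9.881 / 1.008 = 9.803 mol; Cl: 26.729 / 35.45 = 0.754 mol
Ratios (÷ 0.754): C 7.000, H 13.001, Cl 1.000
Ratio ≈ 7:13:1, so the empirical formula is C7H13Cl

C7H13Cl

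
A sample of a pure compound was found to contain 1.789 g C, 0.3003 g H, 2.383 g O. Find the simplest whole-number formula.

CH2O

Moles — C: 1.789 / 12.01 = 0.149 mol; H: 0.3003 / 1.008 = 0.2979 mol; O: 2.383 / 16.00 = 0.1489 mol
Ratios (÷ 0.1489): C 1.000, H 2.000, O 1.000
Ratio ≈ 1:2:1, so the empirical formula is CH2O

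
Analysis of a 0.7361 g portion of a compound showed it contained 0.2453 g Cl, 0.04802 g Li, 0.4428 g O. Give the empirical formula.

ClLiO4

Moles — Cl: 0.2453 / 35.45 = 0.00692 mol; Li: 0.04802 / 6.94 = 0.006919 mol; O: 0.4428 / 16.00 = 0.02768 mol
Smallest is Li at 0.006919 mol; normalising gives Cl 1.000, Li 1.000, O 4.000
→ ClLiO4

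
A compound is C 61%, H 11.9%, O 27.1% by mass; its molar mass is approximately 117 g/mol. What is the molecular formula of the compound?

Assume 100 g: 61 g C, 11.9 g H, 27.1 g O.
Moles — C: 61 / 12.01 = 5.079 mol; H: 11.9 / 1.008 = 11.81 mol; O: 27.1 / 16.00 = 1.694 mol
Smallest is O at 1.694 mol; normalising gives C 2.999, H 6.970, O 1.000
≈ 3:7:1 → C3H7O
Empirical-formula mass = 59.09 g/mol
n = 117 / 59.09 = 1.98 ≈ 2
Molecular formula = (C3H7O)×2 = C6H14O2

C6H14O2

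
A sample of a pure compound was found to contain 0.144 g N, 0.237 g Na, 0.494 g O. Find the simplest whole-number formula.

Moles — N: 0.144 / 14.01 = 0.01028 mol; Na: 0.237 / 22.99 = 0.01031 mol; O: 0.494 / 16.00 = 0.03087 mol
Smallest is N at 0.01028 mol; normalising gives N 1.000, Na 1.003, O 3.004
Ratio ≈ 1:1:3, so the empirical formula is NNaO3

NNaO3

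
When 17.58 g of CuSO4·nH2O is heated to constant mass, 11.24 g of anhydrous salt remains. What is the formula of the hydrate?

CuSO4·5H2O

Mass of water lost = 17.58 − 11.24 = 6.34 g → 6.34 / 18.02 = 0.3518 mol H2O
Molar mass of CuSO4 = 159.62 g/mol → mol CuSO4 = 11.24 / 159.62 = 0.07042
n = 0.3518 / 0.07042 = 5.00 ≈ 5 → CuSO4·5H2O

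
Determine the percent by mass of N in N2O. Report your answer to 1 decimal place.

63.7%

Molar mass = 2(14.01) + 1(16.00) = 44.020 g/mol
Mass of N per mole = 2 × 14.01 = 28.020 g
% N = 28.020 / 44.020 × 100 = 63.7%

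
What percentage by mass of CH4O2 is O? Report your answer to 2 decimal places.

66.61%

Molar mass = 1(12.01) + 4(1.008) + 2(16.00) = 48.042 g/mol
Mass of O per mole = 2 × 16.00 = 32.000 g
% O = 32.000 / 48.042 × 100 = 66.61%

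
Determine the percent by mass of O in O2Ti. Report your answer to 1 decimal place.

Molar mass = 2(16.00) + 1(47.87) = 79.870 g/mol
Mass of O per mole = 2 × 16.00 = 32.000 g
% O = 32.000 / 79.870 × 100 = 40.1%

40.1%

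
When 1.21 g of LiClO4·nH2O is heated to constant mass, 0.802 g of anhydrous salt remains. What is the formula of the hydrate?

LiClO4·3H2O

Mass of water lost = 1.21 − 0.802 = 0.408 g → 0.408 / 18.02 = 0.02264 mol H2O
Molar mass of LiClO4 = 106.39 g/mol → mol LiClO4 = 0.802 / 106.39 = 0.007538
n = 0.02264 / 0.007538 = 3.00 ≈ 3 → LiClO4·3H2O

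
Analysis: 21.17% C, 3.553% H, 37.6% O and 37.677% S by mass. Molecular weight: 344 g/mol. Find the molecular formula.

Assume 100 g: 21.17 g C, 3.553 g H, 37.6 g O, 37.677 g S.
C: 21.17 g ÷ 12.01 g/mol = 1.763 mol
H: 3.553 g ÷ 1.008 g/mol = 3.525 mol
O: 37.6 g ÷ 16.00 g/mol = 2.35 mol
S: 37.677 g ÷ 32.07 g/mol = 1.175 mol
Smallest is S at 1.175 mol; normalising gives C 1.500, H 3.000, O 2.000, S 1.000
Scaling by 2: C 3.00, H 6.00, O 4.00, S 2.00 → C3H6O4S2
Empirical-formula mass = 170.22 g/mol
n = 344 / 170.22 = 2.02 ≈ 2
Molecular formula = (C3H6O4S2)×2 = C6H12O8S4

C6H12O8S4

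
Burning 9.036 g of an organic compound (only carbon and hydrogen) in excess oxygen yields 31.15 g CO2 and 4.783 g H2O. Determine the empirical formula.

C4H3

mol C = 31.15 / 44.01 = 0.7078; mass C = 0.7078 × 12.01 = 8.501 g
mol H = 2 × (4.783 / 18.02) = 0.5309; mass H = 0.5309 × 1.008 = 0.5351 g
Ratios (÷ 0.5309): C 1.333, H 1.000
×3: C 4.00, H 3.00 → C4H3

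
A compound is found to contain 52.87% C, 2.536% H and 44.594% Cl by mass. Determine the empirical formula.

C7H4Cl2

Assume 100 g: 52.87 g C, 2.536 g H, 44.594 g Cl.
Moles — C: 52.87 / 12.01 = 4.402 mol; H: 2.536 / 1.008 = 2.516 mol; Cl: 44.594 / 35.45 = 1.258 mol
Ratios (÷ 1.258): C 3.500, H 2.000, Cl 1.000
×2: C 7.00, H 4.00, Cl 2.00 → C7H4Cl2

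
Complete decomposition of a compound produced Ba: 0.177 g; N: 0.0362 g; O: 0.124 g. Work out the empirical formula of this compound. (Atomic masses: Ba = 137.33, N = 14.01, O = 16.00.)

BaN2O6

Ba: 0.177 g ÷ 137.33 g/mol = 0.001289 mol
N: 0.0362 g ÷ 14.01 g/mol = 0.002584 mol
O: 0.124 g ÷ 16.00 g/mol = 0.00775 mol
Ratios (÷ 0.001289): Ba 1.000, N 2.005, O 6.013
Ratio ≈ 1:2:6, so the empirical formula is BaN2O6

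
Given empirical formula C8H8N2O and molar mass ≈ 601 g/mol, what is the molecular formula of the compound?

Empirical-formula mass = 148.16 g/mol
n = 601 / 148.16 = 4.06 ≈ 4
Molecular formula = (C8H8N2O)4 = C32H32N8O4

C32H32N8O4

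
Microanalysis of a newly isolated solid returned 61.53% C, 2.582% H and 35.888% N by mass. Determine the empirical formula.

C2HN

Assume 100 g: 61.53 g C, 2.582 g H, 35.888 g N.
Moles — C: 61.53 / 12.01 = 5.123 mol; H: 2.582 / 1.008 = 2.562 mol; N: 35.888 / 14.01 = 2.562 mol
Ratios (÷ 2.562): C 2.000, H 1.000, N 1.000
Ratio ≈ 2:1:1, so the empirical formula is C2HN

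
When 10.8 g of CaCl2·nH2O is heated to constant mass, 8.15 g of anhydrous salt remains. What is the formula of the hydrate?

Mass of water lost = 10.8 − 8.15 = 2.65 g → 2.65 / 18.02 = 0.1471 mol H2O
Molar mass of CaCl2 = 110.98 g/mol → mol CaCl2 = 8.15 / 110.98 = 0.07344
n = 0.1471 / 0.07344 = 2.00 ≈ 2 → CaCl2·2H2O

CaCl2·2H2O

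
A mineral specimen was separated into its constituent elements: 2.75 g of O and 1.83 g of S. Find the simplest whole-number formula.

Moles — O: 2.75 / 16.00 = 0.1719 mol; S: 1.83 / 32.07 = 0.05706 mol
Divide by the smallest (0.05706 mol S): O 3.012, S 1.000
≈ 3:1 → O3S

O3S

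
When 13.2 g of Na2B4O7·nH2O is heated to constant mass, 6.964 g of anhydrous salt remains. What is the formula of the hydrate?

Na2B4O7·10H2O

Mass of water lost = 13.2 − 6.964 = 6.236 g → 6.236 / 18.02 = 0.3461 mol H2O
Molar mass of Na2B4O7 = 201.22 g/mol → mol Na2B4O7 = 6.964 / 201.22 = 0.03461
n = 0.3461 / 0.03461 = 10.00 ≈ 10 → Na2B4O7·10H2O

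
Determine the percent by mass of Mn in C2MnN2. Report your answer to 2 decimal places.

51.36%

Molar mass = 2(12.01) + 1(54.94) + 2(14.01) = 106.980 g/mol
Mass of Mn per mole = 1 × 54.94 = 54.940 g
% Mn = 54.940 / 106.980 × 100 = 51.36%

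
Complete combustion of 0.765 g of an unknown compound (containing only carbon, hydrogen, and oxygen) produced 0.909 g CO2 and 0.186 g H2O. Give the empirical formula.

mol C = 0.909 / 44.01 = 0.02065; mass C = 0.02065 × 12.01 = 0.2481 g
mol H = 2 × (0.186 / 18.02) = 0.02064; mass H = 0.02064 × 1.008 = 0.02081 g
mass O = 0.765 − (0.2689) = 0.4961 g → mol O = 0.03101
Ratios (÷ 0.02064): C 1.001, H 1.000, O 1.502
Multiply by 2: C 2.00, H 2.00, O 3.00 → C2H2O3

C2H2O3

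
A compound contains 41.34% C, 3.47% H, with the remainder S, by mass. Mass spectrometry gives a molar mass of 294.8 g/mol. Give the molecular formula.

Assume 100 g: 41.34 g C, 3.47 g H, 55.19 g S.
C: 41.34 g ÷ 12.01 g/mol = 3.442 mol
H: 3.47 g ÷ 1.008 g/mol = 3.442 mol
S: 55.19 g ÷ 32.07 g/mol = 1.721 mol
Ratios (÷ 1.721): C 2.000, H 2.000, S 1.000
→ C2H2S
Empirical-formula mass = 58.11 g/mol
n = 294.8 / 58.11 = 5.07 ≈ 5
Molecular formula = (C2H2S)×5 = C10H10S5

C10H10S5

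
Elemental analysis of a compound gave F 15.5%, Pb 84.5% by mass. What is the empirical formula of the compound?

Assume 100 g: 15.5 g F, 84.5 g Pb.
Moles — F: 15.5 / 19.00 = 0.8158 mol; Pb: 84.5 / 207.2 = 0.4078 mol
Divide by the smallest (0.4078 mol Pb): F 2.000, Pb 1.000
Ratio ≈ 2:1, so the empirical formula is F2Pb

F2Pb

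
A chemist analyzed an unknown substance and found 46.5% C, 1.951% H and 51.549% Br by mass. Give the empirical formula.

C6H3Br

Assume 100 g: 46.5 g C, 1.951 g H, 51.549 g Br.
C: 46.5 g ÷ 12.01 g/mol = 3.872 mol
H: 1.951 g ÷ 1.008 g/mol = 1.936 mol
Br: 51.549 g ÷ 79.90 g/mol = 0.6452 mol
Smallest is Br at 0.6452 mol; normalising gives C 6.001, H 3.000, Br 1.000
→ C6H3Br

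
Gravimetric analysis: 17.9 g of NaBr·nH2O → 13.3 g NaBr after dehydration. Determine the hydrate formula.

Mass of water lost = 17.9 − 13.3 = 4.6 g → 4.6 / 18.02 = 0.2553 mol H2O
Molar mass of NaBr = 102.89 g/mol → mol NaBr = 13.3 / 102.89 = 0.1293
n = 0.2553 / 0.1293 = 1.97 ≈ 2 → NaBr·2H2O

NaBr·2H2O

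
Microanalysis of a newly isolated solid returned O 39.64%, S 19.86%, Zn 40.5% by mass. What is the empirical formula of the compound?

Assume 100 g: 39.64 g O, 19.86 g S, 40.5 g Zn.
n(O) = 39.64/16.00 = 2.478, n(S) = 19.86/32.07 = 0.6193, n(Zn) = 40.5/65.38 = 0.6195
Divide by the smallest (0.6193 mol S): O 4.001, S 1.000, Zn 1.000
Ratio ≈ 4:1:1, so the empirical formula is O4SZn

O4SZn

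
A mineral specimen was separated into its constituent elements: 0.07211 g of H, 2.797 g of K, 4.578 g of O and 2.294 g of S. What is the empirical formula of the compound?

H: 0.07211 g ÷ 1.008 g/mol = 0.07154 mol
K: 2.797 g ÷ 39.10 g/mol = 0.07153 mol
O: 4.578 g ÷ 16.00 g/mol = 0.2861 mol
S: 2.294 g ÷ 32.07 g/mol = 0.07153 mol
Divide by the smallest (0.07153 mol S): H 1.000, K 1.000, O 4.000, S 1.000
≈ 1:1:4:1 → HKO4S

HKO4S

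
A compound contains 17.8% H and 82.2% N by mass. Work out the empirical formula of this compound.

H3N

Assume 100 g: 17.8 g H, 82.2 g N.
n(H) = 17.8/1.008 = 17.66, n(N) = 82.2/14.01 = 5.867
Smallest is N at 5.867 mol; normalising gives H 3.010, N 1.000
Ratio ≈ 3:1, so the empirical formula is H3N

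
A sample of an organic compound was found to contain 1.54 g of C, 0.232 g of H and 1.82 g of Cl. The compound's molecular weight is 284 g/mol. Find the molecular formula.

C10H18Cl4

Moles — C: 1.54 / 12.01 = 0.1282 mol; H: 0.232 / 1.008 = 0.2302 mol; Cl: 1.82 / 35.45 = 0.05134 mol
Smallest is Cl at 0.05134 mol; normalising gives C 2.498, H 4.483, Cl 1.000
Scaling by 2: C 5.00, H 8.97, Cl 2.00 → C5H9Cl2
Empirical-formula mass = 140.02 g/mol
n = 284 / 140.02 = 2.03 ≈ 2
Molecular formula = (C5H9Cl2)×2 = C10H18Cl4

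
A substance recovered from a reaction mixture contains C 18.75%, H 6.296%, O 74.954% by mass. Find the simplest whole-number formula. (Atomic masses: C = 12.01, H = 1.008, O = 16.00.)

CH4O3

Assume 100 g: 18.75 g C, 6.296 g H, 74.954 g O.
Moles — C: 18.75 / 12.01 = 1.561 mol; H: 6.296 / 1.008 = 6.246 mol; O: 74.954 / 16.00 = 4.685 mol
Divide by the smallest (1.561 mol C): C 1.000, H 4.001, O 3.001
Ratio ≈ 1:4:3, so the empirical formula is CH4O3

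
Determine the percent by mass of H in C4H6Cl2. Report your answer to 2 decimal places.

4.84%

Molar mass = 4(12.01) + 6(1.008) + 2(35.45) = 124.988 g/mol
Mass of H per mole = 6 × 1.008 = 6.048 g
% H = 6.048 / 124.988 × 100 = 4.84%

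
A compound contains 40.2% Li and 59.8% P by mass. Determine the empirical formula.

Assume 100 g: 40.2 g Li, 59.8 g P.
n(Li) = 40.2/6.94 = 5.793, n(P) = 59.8/30.97 = 1.931
Divide by the smallest (1.931 mol P): Li 3.000, P 1.000
→ Li3P

Li3P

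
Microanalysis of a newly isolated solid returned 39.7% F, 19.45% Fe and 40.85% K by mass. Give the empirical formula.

Assume 100 g: 39.7 g F, 19.45 g Fe, 40.85 g K.
n(F) = 39.7/19.00 = 2.089, n(Fe) = 19.45/55.85 = 0.3483, n(K) = 40.85/39.10 = 1.045
Divide by the smallest (0.3483 mol Fe): F 6.000, Fe 1.000, K 3.000
→ F6FeK3

F6FeK3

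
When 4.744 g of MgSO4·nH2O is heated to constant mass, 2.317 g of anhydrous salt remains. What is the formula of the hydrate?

Mass of water lost = 4.744 − 2.317 = 2.427 g → 2.427 / 18.02 = 0.1347 mol H2O
Molar mass of MgSO4 = 120.38 g/mol → mol MgSO4 = 2.317 / 120.38 = 0.01925
n = 0.1347 / 0.01925 = 7.00 ≈ 7 → MgSO4·7H2O

MgSO4·7H2O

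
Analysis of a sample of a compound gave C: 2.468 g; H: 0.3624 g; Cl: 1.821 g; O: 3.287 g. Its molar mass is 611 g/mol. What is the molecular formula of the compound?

C16H28Cl4O16

n(C) = 2.468/12.01 = 0.2055, n(H) = 0.3624/1.008 = 0.3595, n(Cl) = 1.821/35.45 = 0.05137, n(O) = 3.287/16.00 = 0.2054
Divide by the smallest (0.05137 mol Cl): C 4.000, H 6.999, Cl 1.000, O 3.999
≈ 4:7:1:4 → C4H7ClO4
Empirical-formula mass = 154.55 g/mol
n = 611 / 154.55 = 3.95 ≈ 4
Molecular formula = (C4H7ClO4)×4 = C16H28Cl4O16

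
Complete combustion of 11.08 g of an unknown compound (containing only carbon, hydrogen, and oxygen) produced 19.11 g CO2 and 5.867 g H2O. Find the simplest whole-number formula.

mol C = 19.11 / 44.01 = 0.4342; mass C = 0.4342 × 12.01 = 5.215 g
mol H = 2 × (5.867 / 18.02) = 0.6512; mass H = 0.6512 × 1.008 = 0.6564 g
mass O = 11.08 − (5.871) = 5.209 g → mol O = 0.3255
Divide by the smallest (0.3255 mol O): C 1.334, H 2.000, O 1.000
Multiply by 3: C 4.00, H 6.00, O 3.00 → C4H6O3

C4H6O3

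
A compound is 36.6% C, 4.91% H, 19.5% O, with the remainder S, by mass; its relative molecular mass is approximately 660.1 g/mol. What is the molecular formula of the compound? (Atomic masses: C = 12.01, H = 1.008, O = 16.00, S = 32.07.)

Assume 100 g: 36.6 g C, 4.91 g H, 19.5 g O, 38.99 g S.
Moles — C: 36.6 / 12.01 = 3.047 mol; H: 4.91 / 1.008 = 4.871 mol; O: 19.5 / 16.00 = 1.219 mol; S: 38.99 / 32.07 = 1.216 mol
Smallest is S at 1.216 mol; normalising gives C 2.507, H 4.007, O 1.002, S 1.000
Multiply by 2: C 5.01, H 8.01, O 2.00, S 2.00 → C5H8O2S2
Empirical-formula mass = 164.25 g/mol
n = 660.1 / 164.25 = 4.02 ≈ 4
Molecular formula = (C5H8O2S2)×4 = C20H32O8S8

C20H32O8S8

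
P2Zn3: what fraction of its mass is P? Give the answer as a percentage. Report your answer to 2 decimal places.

Molar mass = 2(30.97) + 3(65.38) = 258.080 g/mol
Mass of P per mole = 2 × 30.97 = 61.940 g
% P = 61.940 / 258.080 × 100 = 24.00%

24.00%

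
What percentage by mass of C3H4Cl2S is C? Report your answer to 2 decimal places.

Molar mass = 3(12.01) + 4(1.008) + 2(35.45) + 1(32.07) = 143.032 g/mol
Mass of C per mole = 3 × 12.01 = 36.030 g
% C = 36.030 / 143.032 × 100 = 25.19%

25.19%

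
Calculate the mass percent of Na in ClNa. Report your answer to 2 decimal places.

39.34%

Molar mass = 1(35.45) + 1(22.99) = 58.440 g/mol
Mass of Na per mole = 1 × 22.99 = 22.990 g
% Na = 22.990 / 58.440 × 100 = 39.34%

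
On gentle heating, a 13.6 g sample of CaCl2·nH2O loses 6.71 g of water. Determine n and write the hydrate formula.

CaCl2·6H2O

Mass of anhydrous CaCl2 = 13.6 − 6.71 = 6.89 g
mol H2O = 6.71 / 18.02 = 0.3724
Molar mass of CaCl2 = 110.98 g/mol → mol CaCl2 = 6.89 / 110.98 = 0.06208
n = 0.3724 / 0.06208 = 6.00 ≈ 6 → CaCl2·6H2O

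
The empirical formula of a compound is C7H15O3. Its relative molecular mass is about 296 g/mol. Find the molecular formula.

Empirical-formula mass = 147.19 g/mol
n = 296 / 147.19 = 2.01 ≈ 2
Molecular formula = (C7H15O3)2 = C14H30O6

C14H30O6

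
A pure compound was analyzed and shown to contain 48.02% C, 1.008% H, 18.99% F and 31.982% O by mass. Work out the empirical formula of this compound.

C4HFO2

Assume 100 g: 48.02 g C, 1.008 g H, 18.99 g F, 31.982 g O.
Moles — C: 48.02 / 12.01 = 3.998 mol; H: 1.008 / 1.008 = 1 mol; F: 18.99 / 19.00 = 0.9995 mol; O: 31.982 / 16.00 = 1.999 mol
Smallest is F at 0.9995 mol; normalising gives C 4.000, H 1.001, F 1.000, O 2.000
→ C4HFO2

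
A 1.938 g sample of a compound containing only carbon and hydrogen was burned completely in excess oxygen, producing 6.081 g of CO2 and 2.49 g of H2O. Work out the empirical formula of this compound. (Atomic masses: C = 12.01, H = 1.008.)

mol C = 6.081 / 44.01 = 0.1382; mass C = 0.1382 × 12.01 = 1.659 g
mol H = 2 × (2.49 / 18.02) = 0.2764; mass H = 0.2764 × 1.008 = 0.2786 g
Smallest is C at 0.1382 mol; normalising gives C 1.000, H 2.000
≈ 1:2 → CH2

CH2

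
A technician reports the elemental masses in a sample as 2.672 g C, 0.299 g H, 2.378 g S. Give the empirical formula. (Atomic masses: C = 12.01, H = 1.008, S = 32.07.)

Moles — C: 2.672 / 12.01 = 0.2225 mol; H: 0.299 / 1.008 = 0.2966 mol; S: 2.378 / 32.07 = 0.07415 mol
Smallest is S at 0.07415 mol; normalising gives C 3.000, H 4.000, S 1.000
≈ 3:4:1 → C3H4S

C3H4S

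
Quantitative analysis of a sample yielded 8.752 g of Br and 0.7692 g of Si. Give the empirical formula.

Br: 8.752 g ÷ 79.90 g/mol = 0.1095 mol
Si: 0.7692 g ÷ 28.09 g/mol = 0.02738 mol
Smallest is Si at 0.02738 mol; normalising gives Br 4.000, Si 1.000
→ Br4Si

Br4Si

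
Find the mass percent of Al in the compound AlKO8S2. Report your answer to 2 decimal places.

10.45%

Molar mass = 1(26.98) + 1(39.10) + 8(16.00) + 2(32.07) = 258.220 g/mol
Mass of Al per mole = 1 × 26.98 = 26.980 g
% Al = 26.980 / 258.220 × 100 = 10.45%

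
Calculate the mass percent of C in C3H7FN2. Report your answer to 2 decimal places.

Molar mass = 3(12.01) + 7(1.008) + 1(19.00) + 2(14.01) = 90.106 g/mol
Mass of C per mole = 3 × 12.01 = 36.030 g
% C = 36.030 / 90.106 × 100 = 39.99%

39.99%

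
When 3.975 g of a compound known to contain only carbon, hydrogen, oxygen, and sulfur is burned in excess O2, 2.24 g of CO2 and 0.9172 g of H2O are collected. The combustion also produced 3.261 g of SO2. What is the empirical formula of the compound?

mol C = 2.24 / 44.01 = 0.05090; mass C = 0.05090 × 12.01 = 0.6113 g
mol H = 2 × (0.9172 / 18.02) = 0.1018; mass H = 0.1018 × 1.008 = 0.1026 g
mol S = 3.261 / 64.07 = 0.05090; mass S = 1.632 g
mass O = 3.975 − (2.346) = 1.629 g → mol O = 0.1018
Smallest is S at 0.0509 mol; normalising gives C 1.000, H 2.000, O 2.000, S 1.000
≈ 1:2:2:1 → CH2O2S

CH2O2S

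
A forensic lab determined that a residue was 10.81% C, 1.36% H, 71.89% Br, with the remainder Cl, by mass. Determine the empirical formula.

C2H3Br2Cl

Assume 100 g: 10.81 g C, 1.36 g H, 71.89 g Br, 15.94 g Cl.
Moles — C: 10.81 / 12.01 = 0.9001 mol; H: 1.36 / 1.008 = 1.349 mol; Br: 71.89 / 79.90 = 0.8997 mol; Cl: 15.94 / 35.45 = 0.4496 mol
Smallest is Cl at 0.4496 mol; normalising gives C 2.002, H 3.001, Br 2.001, Cl 1.000
→ C2H3Br2Cl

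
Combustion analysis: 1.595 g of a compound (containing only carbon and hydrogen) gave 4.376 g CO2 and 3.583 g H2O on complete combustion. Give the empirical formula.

mol C = 4.376 / 44.01 = 0.09943; mass C = 0.09943 × 12.01 = 1.194 g
mol H = 2 × (3.583 / 18.02) = 0.3977; mass H = 0.3977 × 1.008 = 0.4009 g
Smallest is C at 0.09943 mol; normalising gives C 1.000, H 3.999
Ratio ≈ 1:4, so the empirical formula is CH4

CH4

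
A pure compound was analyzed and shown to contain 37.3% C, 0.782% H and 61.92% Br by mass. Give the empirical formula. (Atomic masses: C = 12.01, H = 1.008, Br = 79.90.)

Assume 100 g: 37.3 g C, 0.782 g H, 61.92 g Br.
Moles — C: 37.3 / 12.01 = 3.106 mol; H: 0.782 / 1.008 = 0.7758 mol; Br: 61.92 / 79.90 = 0.775 mol
Divide by the smallest (0.775 mol Br): C 4.008, H 1.001, Br 1.000
Ratio ≈ 4:1:1, so the empirical formula is C4HBr

C4HBr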